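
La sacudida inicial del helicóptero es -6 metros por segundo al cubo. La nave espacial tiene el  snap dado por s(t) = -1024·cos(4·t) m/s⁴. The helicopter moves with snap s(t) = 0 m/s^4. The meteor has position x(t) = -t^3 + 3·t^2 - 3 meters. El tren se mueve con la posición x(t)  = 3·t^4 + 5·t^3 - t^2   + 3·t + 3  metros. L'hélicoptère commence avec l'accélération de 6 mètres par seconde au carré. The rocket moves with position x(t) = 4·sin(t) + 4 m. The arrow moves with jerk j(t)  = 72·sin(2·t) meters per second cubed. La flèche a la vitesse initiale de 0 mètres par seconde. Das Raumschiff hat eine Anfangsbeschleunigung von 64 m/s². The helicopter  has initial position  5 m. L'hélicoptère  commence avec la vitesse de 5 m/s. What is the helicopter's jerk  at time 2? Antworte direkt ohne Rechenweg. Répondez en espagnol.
La sacudida en t = 2 es j = -6.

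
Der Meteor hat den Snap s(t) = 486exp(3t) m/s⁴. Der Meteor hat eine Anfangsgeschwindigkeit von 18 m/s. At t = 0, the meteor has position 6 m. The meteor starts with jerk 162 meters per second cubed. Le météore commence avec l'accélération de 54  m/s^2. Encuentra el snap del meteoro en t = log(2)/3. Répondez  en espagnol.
De la ecuación del snap s(t) = 486·exp(3·t), sustituimos t = log(2)/3 para obtener s = 972.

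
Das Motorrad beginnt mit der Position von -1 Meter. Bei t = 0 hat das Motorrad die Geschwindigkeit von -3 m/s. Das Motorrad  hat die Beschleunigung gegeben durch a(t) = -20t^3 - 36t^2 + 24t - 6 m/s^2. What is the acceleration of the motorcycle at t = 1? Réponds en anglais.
From the given acceleration equation a(t) = -20·t^3 - 36·t^2 + 24·t - 6, we substitute t = 1 to get a = -38.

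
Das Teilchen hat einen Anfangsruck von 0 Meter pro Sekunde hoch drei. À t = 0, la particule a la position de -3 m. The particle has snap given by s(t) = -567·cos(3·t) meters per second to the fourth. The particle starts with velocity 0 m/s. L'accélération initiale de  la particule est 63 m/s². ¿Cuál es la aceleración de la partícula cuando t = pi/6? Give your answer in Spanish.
Para resolver esto, necesitamos tomar 2 antiderivadas de nuestra ecuación del snap s(t) = -567·cos(3·t). Tomando ∫s(t)dt y aplicando j(0) = 0, encontramos j(t) = -189·sin(3·t). La integral de la sacudida es la aceleración. Usando a(0) = 63, obtenemos a(t) = 63·cos(3·t). Tenemos la aceleración a(t) = 63·cos(3·t). Sustituyendo t = pi/6: a(pi/6) = 0.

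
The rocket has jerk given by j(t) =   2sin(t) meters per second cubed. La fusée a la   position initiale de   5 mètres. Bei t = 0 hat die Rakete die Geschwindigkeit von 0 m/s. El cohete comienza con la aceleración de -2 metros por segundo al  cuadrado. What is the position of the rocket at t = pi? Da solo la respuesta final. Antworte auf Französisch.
La réponse est 1.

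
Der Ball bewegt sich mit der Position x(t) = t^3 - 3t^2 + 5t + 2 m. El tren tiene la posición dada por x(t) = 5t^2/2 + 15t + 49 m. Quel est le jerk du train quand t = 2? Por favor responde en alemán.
Um dies zu lösen, müssen wir 3 Ableitungen unserer Gleichung für die Position x(t) = 5·t^2/2 + 15·t + 49 nehmen. Die Ableitung von der Position ergibt die Geschwindigkeit: v(t) = 5·t + 15. Die Ableitung von der Geschwindigkeit ergibt die Beschleunigung: a(t) = 5. Die Ableitung von der Beschleunigung ergibt den Ruck: j(t) = 0. Wir haben den Ruck j(t) = 0. Durch Einsetzen von t = 2: j(2) = 0.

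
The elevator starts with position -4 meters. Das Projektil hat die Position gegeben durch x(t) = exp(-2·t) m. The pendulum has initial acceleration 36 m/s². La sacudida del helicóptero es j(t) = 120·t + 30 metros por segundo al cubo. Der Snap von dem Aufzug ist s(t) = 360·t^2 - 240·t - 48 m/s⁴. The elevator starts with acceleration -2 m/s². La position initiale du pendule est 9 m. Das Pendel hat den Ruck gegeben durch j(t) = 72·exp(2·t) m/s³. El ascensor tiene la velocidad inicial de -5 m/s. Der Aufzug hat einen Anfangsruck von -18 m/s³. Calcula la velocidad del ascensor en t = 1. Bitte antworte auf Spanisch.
Para resolver esto, necesitamos tomar 3 integrales de nuestra ecuación del snap s(t) = 360·t^2 - 240·t - 48. Integrando el snap y usando la condición inicial j(0) = -18, obtenemos j(t) = 120·t^3 - 120·t^2 - 48·t - 18. Tomando ∫j(t)dt y aplicando a(0) = -2, encontramos a(t) = 30·t^4 - 40·t^3 - 24·t^2 - 18·t - 2. La integral de la aceleración, con v(0) = -5, da la velocidad: v(t) = 6·t^5 - 10·t^4 - 8·t^3 - 9·t^2 - 2·t - 5. Tenemos la velocidad v(t) = 6·t^5 - 10·t^4 - 8·t^3 - 9·t^2 - 2·t - 5. Sustituyendo t = 1: v(1) = -28.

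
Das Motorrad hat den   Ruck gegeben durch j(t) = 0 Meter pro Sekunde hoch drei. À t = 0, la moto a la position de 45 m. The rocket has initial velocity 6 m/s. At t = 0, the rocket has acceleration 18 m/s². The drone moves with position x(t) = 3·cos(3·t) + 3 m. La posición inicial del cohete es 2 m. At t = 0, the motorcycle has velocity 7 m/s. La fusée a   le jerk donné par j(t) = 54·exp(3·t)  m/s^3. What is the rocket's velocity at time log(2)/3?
We must find the antiderivative of our jerk equation j(t) = 54·exp(3·t) 2 times. Taking ∫j(t)dt and applying a(0) = 18, we find a(t) = 18·exp(3·t). Finding the antiderivative of a(t) and using v(0) = 6: v(t) = 6·exp(3·t). We have velocity v(t) = 6·exp(3·t). Substituting t = log(2)/3: v(log(2)/3) = 12.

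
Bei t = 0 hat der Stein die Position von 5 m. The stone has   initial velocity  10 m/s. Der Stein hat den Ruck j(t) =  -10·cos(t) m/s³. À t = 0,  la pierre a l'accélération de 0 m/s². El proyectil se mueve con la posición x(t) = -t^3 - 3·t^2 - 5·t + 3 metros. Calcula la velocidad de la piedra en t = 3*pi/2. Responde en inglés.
To solve this, we need to take 2 integrals of our jerk equation j(t) = -10·cos(t). Finding the integral of j(t) and using a(0) = 0: a(t) = -10·sin(t). The antiderivative of acceleration is velocity. Using v(0) = 10, we get v(t) = 10·cos(t). From the given velocity equation v(t) = 10·cos(t), we substitute t = 3*pi/2 to get v = 0.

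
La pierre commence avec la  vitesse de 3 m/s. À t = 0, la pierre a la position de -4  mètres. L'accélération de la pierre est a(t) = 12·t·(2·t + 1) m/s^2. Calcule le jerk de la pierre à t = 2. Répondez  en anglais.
To solve this, we need to take 1 derivative of our acceleration equation a(t) = 12·t·(2·t + 1). Taking d/dt of a(t), we find j(t) = 48·t + 12. From the given jerk equation j(t) = 48·t + 12, we substitute t = 2 to get j = 108.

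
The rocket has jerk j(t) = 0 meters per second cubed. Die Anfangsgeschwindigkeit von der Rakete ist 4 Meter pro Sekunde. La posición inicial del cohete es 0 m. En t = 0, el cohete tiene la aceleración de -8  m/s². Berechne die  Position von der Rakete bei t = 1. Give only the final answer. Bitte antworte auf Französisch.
La réponse est 0.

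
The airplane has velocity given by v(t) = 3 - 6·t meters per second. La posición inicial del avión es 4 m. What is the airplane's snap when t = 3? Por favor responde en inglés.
Starting from velocity v(t) = 3 - 6·t, we take 3 derivatives. The derivative of velocity gives acceleration: a(t) = -6. The derivative of acceleration gives jerk: j(t) = 0. Differentiating jerk, we get snap: s(t) = 0. From the given snap equation s(t) = 0, we substitute t = 3 to get s = 0.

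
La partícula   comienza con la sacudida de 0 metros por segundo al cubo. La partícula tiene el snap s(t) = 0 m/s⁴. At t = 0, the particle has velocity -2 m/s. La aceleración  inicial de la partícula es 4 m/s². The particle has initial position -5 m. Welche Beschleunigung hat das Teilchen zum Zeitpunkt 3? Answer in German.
Wir müssen unsere Gleichung für den Snap s(t) = 0 2-mal integrieren. Durch Integration von dem Snap und Verwendung der Anfangsbedingung j(0) = 0, erhalten wir j(t) = 0. Durch Integration von dem Ruck und Verwendung der Anfangsbedingung a(0) = 4, erhalten wir a(t) = 4. Mit a(t) = 4 und Einsetzen von t = 3, finden wir a = 4.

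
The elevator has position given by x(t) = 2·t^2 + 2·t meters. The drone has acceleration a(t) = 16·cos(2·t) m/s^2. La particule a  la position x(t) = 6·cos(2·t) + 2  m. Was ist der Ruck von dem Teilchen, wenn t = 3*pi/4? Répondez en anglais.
To solve this, we need to take 3 derivatives of our position equation x(t) = 6·cos(2·t) + 2. The derivative of position gives velocity: v(t) = -12·sin(2·t). Differentiating velocity, we get acceleration: a(t) = -24·cos(2·t). Taking d/dt of a(t), we find j(t) = 48·sin(2·t). From the given jerk equation j(t) = 48·sin(2·t), we substitute t = 3*pi/4 to get j = -48.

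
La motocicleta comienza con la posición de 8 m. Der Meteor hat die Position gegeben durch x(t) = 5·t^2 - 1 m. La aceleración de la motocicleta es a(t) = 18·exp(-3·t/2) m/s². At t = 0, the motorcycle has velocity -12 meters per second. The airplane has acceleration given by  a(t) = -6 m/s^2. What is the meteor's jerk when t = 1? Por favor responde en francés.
En partant de la position x(t) = 5·t^2 - 1, nous prenons 3 dérivées. En dérivant la position, nous obtenons la vitesse: v(t) = 10·t. En prenant d/dt de v(t), nous trouvons a(t) = 10. En prenant d/dt de a(t), nous trouvons j(t) = 0. En utilisant j(t) = 0 et en substituant t = 1, nous trouvons j = 0.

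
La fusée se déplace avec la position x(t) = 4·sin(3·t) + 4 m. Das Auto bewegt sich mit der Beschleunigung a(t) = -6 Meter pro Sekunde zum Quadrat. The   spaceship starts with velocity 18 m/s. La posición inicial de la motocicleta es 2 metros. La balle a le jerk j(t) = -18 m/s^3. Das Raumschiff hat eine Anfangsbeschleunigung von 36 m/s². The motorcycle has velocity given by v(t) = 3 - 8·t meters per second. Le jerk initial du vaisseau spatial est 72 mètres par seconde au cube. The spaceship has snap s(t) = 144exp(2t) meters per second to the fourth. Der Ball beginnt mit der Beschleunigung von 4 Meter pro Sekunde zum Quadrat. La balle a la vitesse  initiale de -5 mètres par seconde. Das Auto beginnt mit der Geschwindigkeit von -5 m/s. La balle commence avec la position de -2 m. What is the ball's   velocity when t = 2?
Starting from jerk j(t) = -18, we take 2 integrals. The antiderivative of jerk is acceleration. Using a(0) = 4, we get a(t) = 4 - 18·t. Finding the antiderivative of a(t) and using v(0) = -5: v(t) = -9·t^2 + 4·t - 5. We have velocity v(t) = -9·t^2 + 4·t - 5. Substituting t = 2: v(2) = -33.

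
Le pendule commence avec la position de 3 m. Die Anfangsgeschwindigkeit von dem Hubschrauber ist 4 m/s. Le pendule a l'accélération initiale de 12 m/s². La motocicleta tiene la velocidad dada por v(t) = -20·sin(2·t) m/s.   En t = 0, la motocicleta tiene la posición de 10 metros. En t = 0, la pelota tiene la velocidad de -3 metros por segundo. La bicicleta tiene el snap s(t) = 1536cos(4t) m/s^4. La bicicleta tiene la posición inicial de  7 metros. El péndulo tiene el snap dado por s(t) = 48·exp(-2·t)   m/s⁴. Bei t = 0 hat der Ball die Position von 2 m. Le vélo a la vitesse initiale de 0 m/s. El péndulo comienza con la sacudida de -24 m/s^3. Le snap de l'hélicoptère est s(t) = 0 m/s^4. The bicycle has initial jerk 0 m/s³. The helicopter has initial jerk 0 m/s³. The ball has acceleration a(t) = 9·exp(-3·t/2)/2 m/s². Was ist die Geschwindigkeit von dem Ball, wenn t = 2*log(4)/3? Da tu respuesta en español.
Para resolver esto, necesitamos tomar 1 integral de nuestra ecuación de la aceleración a(t) = 9·exp(-3·t/2)/2. Tomando ∫a(t)dt y aplicando v(0) = -3, encontramos v(t) = -3·exp(-3·t/2). Usando v(t) = -3·exp(-3·t/2) y sustituyendo t = 2*log(4)/3, encontramos v = -3/4.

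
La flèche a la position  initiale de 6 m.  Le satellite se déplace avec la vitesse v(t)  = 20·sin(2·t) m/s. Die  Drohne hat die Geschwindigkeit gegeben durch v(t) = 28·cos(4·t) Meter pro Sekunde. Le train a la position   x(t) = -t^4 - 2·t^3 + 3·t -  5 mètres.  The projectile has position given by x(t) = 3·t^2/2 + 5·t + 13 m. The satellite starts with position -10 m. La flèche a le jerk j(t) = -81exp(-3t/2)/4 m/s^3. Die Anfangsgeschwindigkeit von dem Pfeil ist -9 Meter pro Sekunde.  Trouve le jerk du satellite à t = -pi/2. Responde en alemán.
Wir müssen unsere Gleichung für die Geschwindigkeit v(t) = 20·sin(2·t) 2-mal ableiten. Durch Ableiten von der Geschwindigkeit erhalten wir die Beschleunigung: a(t) = 40·cos(2·t). Die Ableitung von der Beschleunigung ergibt den Ruck: j(t) = -80·sin(2·t). Wir haben den Ruck j(t) = -80·sin(2·t). Durch Einsetzen von t = -pi/2: j(-pi/2) = 0.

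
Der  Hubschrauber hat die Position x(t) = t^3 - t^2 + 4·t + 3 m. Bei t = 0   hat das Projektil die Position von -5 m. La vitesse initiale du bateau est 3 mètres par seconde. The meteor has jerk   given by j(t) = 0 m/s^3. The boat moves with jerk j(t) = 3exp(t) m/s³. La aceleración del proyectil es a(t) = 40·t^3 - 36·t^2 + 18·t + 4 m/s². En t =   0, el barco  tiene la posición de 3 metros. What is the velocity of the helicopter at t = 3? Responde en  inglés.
To solve this, we need to take 1 derivative of our position equation x(t) = t^3 - t^2 + 4·t + 3. The derivative of position gives velocity: v(t) = 3·t^2 - 2·t + 4. From the given velocity equation v(t) = 3·t^2 - 2·t + 4, we substitute t = 3 to get v = 25.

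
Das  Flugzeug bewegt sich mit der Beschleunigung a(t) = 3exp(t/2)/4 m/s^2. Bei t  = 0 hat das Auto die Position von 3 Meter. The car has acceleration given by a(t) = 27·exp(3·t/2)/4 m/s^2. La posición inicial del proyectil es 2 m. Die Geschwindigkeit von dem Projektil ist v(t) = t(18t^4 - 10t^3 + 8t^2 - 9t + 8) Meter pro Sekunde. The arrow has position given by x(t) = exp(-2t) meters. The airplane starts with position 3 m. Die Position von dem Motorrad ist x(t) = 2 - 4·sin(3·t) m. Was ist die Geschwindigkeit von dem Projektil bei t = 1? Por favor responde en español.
Tenemos la velocidad v(t) = t·(18·t^4 - 10·t^3 + 8·t^2 - 9·t + 8). Sustituyendo t = 1: v(1) = 15.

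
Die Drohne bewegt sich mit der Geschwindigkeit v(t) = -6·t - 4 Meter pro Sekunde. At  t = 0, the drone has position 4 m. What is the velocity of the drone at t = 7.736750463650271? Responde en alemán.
Wir haben die Geschwindigkeit v(t) = -6·t - 4. Durch Einsetzen von t = 7.736750463650271: v(7.736750463650271) = -50.4205027819016.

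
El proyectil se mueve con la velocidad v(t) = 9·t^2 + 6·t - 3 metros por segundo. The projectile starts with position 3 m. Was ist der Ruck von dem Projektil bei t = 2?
Wir müssen unsere Gleichung für die Geschwindigkeit v(t) = 9·t^2 + 6·t - 3 2-mal ableiten. Die Ableitung von der Geschwindigkeit ergibt die Beschleunigung: a(t) = 18·t + 6. Die Ableitung von der Beschleunigung ergibt den Ruck: j(t) = 18. Aus der Gleichung für den Ruck j(t) = 18, setzen wir t = 2 ein und erhalten j = 18.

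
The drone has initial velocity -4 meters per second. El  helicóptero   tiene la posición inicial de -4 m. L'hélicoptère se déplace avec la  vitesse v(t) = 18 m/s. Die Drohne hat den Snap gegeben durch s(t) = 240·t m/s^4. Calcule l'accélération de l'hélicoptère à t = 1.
En partant de la vitesse v(t) = 18, nous prenons 1 dérivée. En prenant d/dt de v(t), nous trouvons a(t) = 0. En utilisant a(t) = 0 et en substituant t = 1, nous trouvons a = 0.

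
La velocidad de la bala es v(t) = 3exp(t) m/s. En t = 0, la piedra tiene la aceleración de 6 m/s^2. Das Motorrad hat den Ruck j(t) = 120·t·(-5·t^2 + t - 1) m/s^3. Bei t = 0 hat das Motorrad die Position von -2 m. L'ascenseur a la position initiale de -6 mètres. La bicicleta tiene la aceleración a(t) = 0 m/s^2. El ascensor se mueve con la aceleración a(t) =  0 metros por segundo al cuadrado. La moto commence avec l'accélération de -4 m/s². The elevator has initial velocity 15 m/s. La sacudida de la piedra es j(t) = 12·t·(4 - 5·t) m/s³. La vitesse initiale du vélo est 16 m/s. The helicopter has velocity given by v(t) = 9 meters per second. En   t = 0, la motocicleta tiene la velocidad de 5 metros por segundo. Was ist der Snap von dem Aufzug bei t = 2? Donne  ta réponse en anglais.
Starting from acceleration a(t) = 0, we take 2 derivatives. The derivative of acceleration gives jerk: j(t) = 0. Differentiating jerk, we get snap: s(t) = 0. Using s(t) = 0 and substituting t = 2, we find s = 0.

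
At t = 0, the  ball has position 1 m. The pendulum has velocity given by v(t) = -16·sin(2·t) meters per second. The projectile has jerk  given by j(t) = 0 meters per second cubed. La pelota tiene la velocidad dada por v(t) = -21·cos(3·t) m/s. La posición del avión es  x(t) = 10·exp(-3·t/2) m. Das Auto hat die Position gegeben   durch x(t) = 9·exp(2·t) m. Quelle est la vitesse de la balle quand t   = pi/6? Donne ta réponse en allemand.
Aus der Gleichung für die Geschwindigkeit v(t) = -21·cos(3·t), setzen wir t = pi/6 ein und erhalten v = 0.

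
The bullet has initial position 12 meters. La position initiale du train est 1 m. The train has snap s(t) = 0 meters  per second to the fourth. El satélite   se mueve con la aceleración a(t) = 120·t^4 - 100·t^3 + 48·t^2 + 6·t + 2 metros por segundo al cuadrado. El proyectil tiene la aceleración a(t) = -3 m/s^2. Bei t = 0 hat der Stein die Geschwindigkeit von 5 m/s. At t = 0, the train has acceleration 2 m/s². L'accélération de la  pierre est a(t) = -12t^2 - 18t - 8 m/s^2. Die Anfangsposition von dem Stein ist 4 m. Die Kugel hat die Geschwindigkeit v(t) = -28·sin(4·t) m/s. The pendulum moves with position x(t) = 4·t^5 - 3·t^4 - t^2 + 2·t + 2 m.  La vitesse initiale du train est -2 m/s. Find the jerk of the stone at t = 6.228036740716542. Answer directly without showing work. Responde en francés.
Le jerk à t = 6.228036740716542 est j = -167.472881777197.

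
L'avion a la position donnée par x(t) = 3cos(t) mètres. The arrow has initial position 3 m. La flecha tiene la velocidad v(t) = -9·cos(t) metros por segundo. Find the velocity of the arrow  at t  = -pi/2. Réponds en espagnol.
Tenemos la velocidad v(t) = -9·cos(t). Sustituyendo t = -pi/2: v(-pi/2) = 0.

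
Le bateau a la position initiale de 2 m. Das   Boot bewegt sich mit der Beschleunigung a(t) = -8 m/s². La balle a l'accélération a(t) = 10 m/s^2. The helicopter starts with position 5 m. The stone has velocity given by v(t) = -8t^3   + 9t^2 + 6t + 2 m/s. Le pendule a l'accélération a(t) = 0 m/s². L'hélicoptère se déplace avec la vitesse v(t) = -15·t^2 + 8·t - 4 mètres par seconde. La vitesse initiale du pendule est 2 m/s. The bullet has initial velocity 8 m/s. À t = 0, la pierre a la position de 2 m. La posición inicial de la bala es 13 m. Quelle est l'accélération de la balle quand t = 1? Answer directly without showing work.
a(1) = 10.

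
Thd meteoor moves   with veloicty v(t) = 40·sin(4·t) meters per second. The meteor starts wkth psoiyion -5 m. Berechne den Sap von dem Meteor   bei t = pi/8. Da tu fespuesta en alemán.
Wir müssen unsere Gleichung für die Geschwindigkeit v(t) = 40·sin(4·t) 3-mal ableiten. Durch Ableiten von der Geschwindigkeit erhalten wir die Beschleunigung: a(t) = 160·cos(4·t). Durch Ableiten von der Beschleunigung erhalten wir den Ruck: j(t) = -640·sin(4·t). Die Ableitung von dem Ruck ergibt den Snap: s(t) = -2560·cos(4·t). Wir haben den Snap s(t) = -2560·cos(4·t). Durch Einsetzen von t = pi/8: s(pi/8) = 0.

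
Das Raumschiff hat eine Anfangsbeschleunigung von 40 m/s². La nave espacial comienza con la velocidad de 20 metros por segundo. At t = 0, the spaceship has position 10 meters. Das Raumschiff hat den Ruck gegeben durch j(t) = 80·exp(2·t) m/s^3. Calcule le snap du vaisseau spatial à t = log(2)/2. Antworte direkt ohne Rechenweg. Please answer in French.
La réponse est 320.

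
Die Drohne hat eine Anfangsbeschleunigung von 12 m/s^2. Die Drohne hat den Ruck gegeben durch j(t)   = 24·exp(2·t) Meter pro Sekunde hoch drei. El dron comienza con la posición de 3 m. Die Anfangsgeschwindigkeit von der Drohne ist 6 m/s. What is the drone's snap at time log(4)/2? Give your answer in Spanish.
Para resolver esto, necesitamos tomar 1 derivada de nuestra ecuación de la sacudida j(t) = 24·exp(2·t). Tomando d/dt de j(t), encontramos s(t) = 48·exp(2·t). De la ecuación del snap s(t) = 48·exp(2·t), sustituimos t = log(4)/2 para obtener s = 192.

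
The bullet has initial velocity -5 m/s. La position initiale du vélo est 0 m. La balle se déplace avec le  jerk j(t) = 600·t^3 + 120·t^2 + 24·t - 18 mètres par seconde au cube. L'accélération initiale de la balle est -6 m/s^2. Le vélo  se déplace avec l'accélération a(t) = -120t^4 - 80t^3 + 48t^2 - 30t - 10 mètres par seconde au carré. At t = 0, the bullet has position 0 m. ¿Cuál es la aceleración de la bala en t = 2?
Necesitamos integrar nuestra ecuación de la sacudida j(t) = 600·t^3 + 120·t^2 + 24·t - 18 1 vez. La antiderivada de la sacudida, con a(0) = -6, da la aceleración: a(t) = 150·t^4 + 40·t^3 + 12·t^2 - 18·t - 6. De la ecuación de la aceleración a(t) = 150·t^4 + 40·t^3 + 12·t^2 - 18·t - 6, sustituimos t = 2 para obtener a = 2726.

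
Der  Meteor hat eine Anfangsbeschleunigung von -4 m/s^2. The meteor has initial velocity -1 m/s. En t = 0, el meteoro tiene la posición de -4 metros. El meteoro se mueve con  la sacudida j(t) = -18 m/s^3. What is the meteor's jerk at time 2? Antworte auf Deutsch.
Aus der Gleichung für den Ruck j(t) = -18, setzen wir t = 2 ein und erhalten j = -18.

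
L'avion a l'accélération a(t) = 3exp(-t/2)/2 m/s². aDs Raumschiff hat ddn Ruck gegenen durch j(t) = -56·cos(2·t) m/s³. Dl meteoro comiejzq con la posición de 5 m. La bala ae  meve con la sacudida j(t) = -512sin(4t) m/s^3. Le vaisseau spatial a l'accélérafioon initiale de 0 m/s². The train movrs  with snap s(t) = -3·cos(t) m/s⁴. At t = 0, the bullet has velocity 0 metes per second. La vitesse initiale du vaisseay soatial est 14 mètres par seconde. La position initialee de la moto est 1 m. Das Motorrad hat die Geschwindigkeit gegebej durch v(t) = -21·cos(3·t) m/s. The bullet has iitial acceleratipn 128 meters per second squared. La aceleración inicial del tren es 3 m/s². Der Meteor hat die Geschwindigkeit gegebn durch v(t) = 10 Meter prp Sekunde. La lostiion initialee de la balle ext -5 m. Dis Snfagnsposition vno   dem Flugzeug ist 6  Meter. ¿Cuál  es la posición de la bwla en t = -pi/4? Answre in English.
To solve this, we need to take 3 antiderivatives of our jerk equation j(t) = -512·sin(4·t). Integrating jerk and using the initial condition a(0) = 128, we get a(t) = 128·cos(4·t). Integrating acceleration and using the initial condition v(0) = 0, we get v(t) = 32·sin(4·t). Integrating velocity and using the initial condition x(0) = -5, we get x(t) = 3 - 8·cos(4·t). We have position x(t) = 3 - 8·cos(4·t). Substituting t = -pi/4: x(-pi/4) = 11.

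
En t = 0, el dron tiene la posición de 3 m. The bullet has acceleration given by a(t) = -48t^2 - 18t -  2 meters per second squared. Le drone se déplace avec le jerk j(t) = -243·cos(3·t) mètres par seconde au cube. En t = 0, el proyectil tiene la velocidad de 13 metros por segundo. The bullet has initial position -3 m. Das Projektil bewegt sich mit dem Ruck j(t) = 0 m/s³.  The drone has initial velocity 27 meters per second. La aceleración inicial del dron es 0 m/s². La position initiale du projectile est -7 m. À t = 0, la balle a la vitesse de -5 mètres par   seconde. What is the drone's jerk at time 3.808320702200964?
Using j(t) = -243·cos(3·t) and substituting t = 3.808320702200964, we find j = -101.164368296005.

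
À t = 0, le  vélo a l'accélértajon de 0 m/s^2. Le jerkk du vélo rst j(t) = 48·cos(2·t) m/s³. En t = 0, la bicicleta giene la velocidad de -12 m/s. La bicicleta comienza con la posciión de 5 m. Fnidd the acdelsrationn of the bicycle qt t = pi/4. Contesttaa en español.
Partiendo de la sacudida j(t) = 48·cos(2·t), tomamos 1 integral. La antiderivada de la sacudida, con a(0) = 0, da la aceleración: a(t) = 24·sin(2·t). Tenemos la aceleración a(t) = 24·sin(2·t). Sustituyendo t = pi/4: a(pi/4) = 24.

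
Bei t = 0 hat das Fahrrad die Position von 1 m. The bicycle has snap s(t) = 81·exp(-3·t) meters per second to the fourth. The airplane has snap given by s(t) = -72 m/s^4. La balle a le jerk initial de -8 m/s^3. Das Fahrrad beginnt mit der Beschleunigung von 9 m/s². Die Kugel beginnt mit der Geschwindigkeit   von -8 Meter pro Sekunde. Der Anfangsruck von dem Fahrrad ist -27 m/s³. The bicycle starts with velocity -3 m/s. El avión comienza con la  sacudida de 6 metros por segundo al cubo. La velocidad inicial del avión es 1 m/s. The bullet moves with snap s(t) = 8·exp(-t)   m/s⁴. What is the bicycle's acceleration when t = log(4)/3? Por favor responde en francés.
Nous devons trouver l'intégrale de notre équation du snap s(t) = 81·exp(-3·t) 2 fois. En intégrant le snap et en utilisant la condition initiale j(0) = -27, nous obtenons j(t) = -27·exp(-3·t). La primitive du jerk est l'accélération. En utilisant a(0) = 9, nous obtenons a(t) = 9·exp(-3·t). En utilisant a(t) = 9·exp(-3·t) et en substituant t = log(4)/3, nous trouvons a = 9/4.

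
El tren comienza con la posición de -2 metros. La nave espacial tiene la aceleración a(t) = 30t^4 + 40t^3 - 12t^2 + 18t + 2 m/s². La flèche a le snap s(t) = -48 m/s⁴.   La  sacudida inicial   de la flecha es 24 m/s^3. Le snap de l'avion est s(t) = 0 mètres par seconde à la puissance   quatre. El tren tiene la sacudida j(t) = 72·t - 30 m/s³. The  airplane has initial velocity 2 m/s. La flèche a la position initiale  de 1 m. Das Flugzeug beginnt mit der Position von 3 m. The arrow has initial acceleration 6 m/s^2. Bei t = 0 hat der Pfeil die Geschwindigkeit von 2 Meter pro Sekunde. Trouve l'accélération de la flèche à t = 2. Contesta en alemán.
Wir müssen das Integral unserer Gleichung für den Snap s(t) = -48 2-mal finden. Mit ∫s(t)dt und Anwendung von j(0) = 24, finden wir j(t) = 24 - 48·t. Durch Integration von dem Ruck und Verwendung der Anfangsbedingung a(0) = 6, erhalten wir a(t) = -24·t^2 + 24·t + 6. Mit a(t) = -24·t^2 + 24·t + 6 und Einsetzen von t = 2, finden wir a = -42.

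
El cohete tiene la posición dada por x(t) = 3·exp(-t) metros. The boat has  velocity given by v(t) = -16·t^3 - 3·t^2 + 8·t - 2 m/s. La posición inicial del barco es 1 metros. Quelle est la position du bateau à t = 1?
Nous devons intégrer notre équation de la vitesse v(t) = -16·t^3 - 3·t^2 + 8·t - 2 1 fois. En intégrant la vitesse et en utilisant la condition initiale x(0) = 1, nous obtenons x(t) = -4·t^4 - t^3 + 4·t^2 - 2·t + 1. De l'équation de la position x(t) = -4·t^4 - t^3 + 4·t^2 - 2·t + 1, nous substituons t = 1 pour obtenir x = -2.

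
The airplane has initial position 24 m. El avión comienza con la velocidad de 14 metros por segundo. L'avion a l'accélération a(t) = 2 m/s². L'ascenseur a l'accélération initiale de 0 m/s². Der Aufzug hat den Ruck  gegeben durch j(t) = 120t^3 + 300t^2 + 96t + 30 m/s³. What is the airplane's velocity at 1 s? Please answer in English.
Starting from acceleration a(t) = 2, we take 1 integral. Finding the integral of a(t) and using v(0) = 14: v(t) = 2·t + 14. From the given velocity equation v(t) = 2·t + 14, we substitute t = 1 to get v = 16.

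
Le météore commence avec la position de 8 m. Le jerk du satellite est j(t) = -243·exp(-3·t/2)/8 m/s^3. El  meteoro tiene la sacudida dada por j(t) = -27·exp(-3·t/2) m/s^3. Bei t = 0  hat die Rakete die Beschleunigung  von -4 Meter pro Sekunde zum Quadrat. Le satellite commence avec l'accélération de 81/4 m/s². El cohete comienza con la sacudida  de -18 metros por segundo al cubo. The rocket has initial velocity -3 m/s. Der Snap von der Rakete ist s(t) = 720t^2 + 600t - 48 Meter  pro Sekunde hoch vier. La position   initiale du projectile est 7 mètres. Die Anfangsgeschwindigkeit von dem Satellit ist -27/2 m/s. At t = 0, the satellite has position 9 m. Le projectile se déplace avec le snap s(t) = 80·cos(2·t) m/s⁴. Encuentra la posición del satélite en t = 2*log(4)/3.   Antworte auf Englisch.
Starting from jerk j(t) = -243·exp(-3·t/2)/8, we take 3 integrals. The integral of jerk, with a(0) = 81/4, gives acceleration: a(t) = 81·exp(-3·t/2)/4. Finding the antiderivative of a(t) and using v(0) = -27/2: v(t) = -27·exp(-3·t/2)/2. The antiderivative of velocity, with x(0) = 9, gives position: x(t) = 9·exp(-3·t/2). Using x(t) = 9·exp(-3·t/2) and substituting t = 2*log(4)/3, we find x = 9/4.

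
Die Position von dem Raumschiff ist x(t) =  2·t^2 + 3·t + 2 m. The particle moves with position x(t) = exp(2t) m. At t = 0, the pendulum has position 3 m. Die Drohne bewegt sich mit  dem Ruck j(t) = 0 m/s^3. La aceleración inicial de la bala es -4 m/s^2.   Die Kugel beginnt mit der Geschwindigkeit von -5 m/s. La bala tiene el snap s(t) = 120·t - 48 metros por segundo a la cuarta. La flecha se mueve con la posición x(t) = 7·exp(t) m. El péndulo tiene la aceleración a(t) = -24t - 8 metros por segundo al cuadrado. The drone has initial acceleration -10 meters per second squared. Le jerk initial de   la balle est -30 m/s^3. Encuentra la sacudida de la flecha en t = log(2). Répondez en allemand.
Wir müssen unsere Gleichung für die Position x(t) = 7·exp(t) 3-mal ableiten. Mit d/dt von x(t) finden wir v(t) = 7·exp(t). Die Ableitung von der Geschwindigkeit ergibt die Beschleunigung: a(t) = 7·exp(t). Mit d/dt von a(t) finden wir j(t) = 7·exp(t). Aus der Gleichung für den Ruck j(t) = 7·exp(t), setzen wir t = log(2) ein und erhalten j = 14.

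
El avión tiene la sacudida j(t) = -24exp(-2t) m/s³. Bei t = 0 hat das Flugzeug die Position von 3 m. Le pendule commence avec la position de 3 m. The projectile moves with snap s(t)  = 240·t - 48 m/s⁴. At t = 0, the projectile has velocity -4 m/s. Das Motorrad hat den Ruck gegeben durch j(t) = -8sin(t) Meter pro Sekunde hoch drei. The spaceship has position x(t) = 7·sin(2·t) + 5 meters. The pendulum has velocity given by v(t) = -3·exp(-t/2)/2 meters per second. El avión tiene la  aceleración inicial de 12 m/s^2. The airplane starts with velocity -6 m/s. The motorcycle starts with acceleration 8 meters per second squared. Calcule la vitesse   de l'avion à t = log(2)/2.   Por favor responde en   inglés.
To solve this, we need to take 2 antiderivatives of our jerk equation j(t) = -24·exp(-2·t). Taking ∫j(t)dt and applying a(0) = 12, we find a(t) = 12·exp(-2·t). The antiderivative of acceleration, with v(0) = -6, gives velocity: v(t) = -6·exp(-2·t). Using v(t) = -6·exp(-2·t) and substituting t = log(2)/2, we find v = -3.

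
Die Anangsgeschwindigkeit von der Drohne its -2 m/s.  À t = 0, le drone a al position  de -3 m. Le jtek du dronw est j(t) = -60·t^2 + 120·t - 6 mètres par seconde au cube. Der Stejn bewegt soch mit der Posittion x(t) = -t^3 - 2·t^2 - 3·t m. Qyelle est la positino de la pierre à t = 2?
En utilisant x(t) = -t^3 - 2·t^2 - 3·t et en substituant t = 2, nous trouvons x = -22.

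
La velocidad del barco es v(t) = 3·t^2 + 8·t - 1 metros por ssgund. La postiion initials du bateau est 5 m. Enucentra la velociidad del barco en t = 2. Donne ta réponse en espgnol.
Tenemos la velocidad v(t) = 3·t^2 + 8·t - 1. Sustituyendo t = 2: v(2) = 27.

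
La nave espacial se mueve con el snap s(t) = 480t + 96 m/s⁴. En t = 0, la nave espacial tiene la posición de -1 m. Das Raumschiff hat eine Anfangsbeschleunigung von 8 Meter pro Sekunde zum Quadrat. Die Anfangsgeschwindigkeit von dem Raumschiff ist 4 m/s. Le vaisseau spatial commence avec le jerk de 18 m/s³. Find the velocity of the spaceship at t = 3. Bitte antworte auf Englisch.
To solve this, we need to take 3 integrals of our snap equation s(t) = 480·t + 96. Finding the integral of s(t) and using j(0) = 18: j(t) = 240·t^2 + 96·t + 18. Taking ∫j(t)dt and applying a(0) = 8, we find a(t) = 80·t^3 + 48·t^2 + 18·t + 8. Taking ∫a(t)dt and applying v(0) = 4, we find v(t) = 20·t^4 + 16·t^3 + 9·t^2 + 8·t + 4. Using v(t) = 20·t^4 + 16·t^3 + 9·t^2 + 8·t + 4 and substituting t = 3, we find v = 2161.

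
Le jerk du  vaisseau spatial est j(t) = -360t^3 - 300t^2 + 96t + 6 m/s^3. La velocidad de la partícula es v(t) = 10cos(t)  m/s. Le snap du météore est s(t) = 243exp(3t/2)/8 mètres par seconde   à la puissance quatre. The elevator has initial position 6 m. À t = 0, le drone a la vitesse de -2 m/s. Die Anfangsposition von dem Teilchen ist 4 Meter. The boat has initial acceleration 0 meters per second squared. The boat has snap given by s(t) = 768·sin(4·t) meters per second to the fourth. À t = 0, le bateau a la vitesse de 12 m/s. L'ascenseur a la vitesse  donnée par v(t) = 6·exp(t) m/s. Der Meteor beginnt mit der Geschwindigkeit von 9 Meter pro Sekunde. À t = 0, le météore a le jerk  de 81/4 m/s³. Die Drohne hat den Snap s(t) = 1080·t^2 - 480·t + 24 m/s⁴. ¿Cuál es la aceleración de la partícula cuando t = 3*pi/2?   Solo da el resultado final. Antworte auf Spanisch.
La respuesta es 10.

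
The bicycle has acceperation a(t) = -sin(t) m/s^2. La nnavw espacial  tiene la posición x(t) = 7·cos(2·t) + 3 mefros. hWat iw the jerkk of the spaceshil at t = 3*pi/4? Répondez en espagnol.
Debemos derivar nuestra ecuación de la posición x(t) = 7·cos(2·t) + 3 3 veces. La derivada de la posición da la velocidad: v(t) = -14·sin(2·t). La derivada de la velocidad da la aceleración: a(t) = -28·cos(2·t). Derivando la aceleración, obtenemos la sacudida: j(t) = 56·sin(2·t). Usando j(t) = 56·sin(2·t) y sustituyendo t = 3*pi/4, encontramos j = -56.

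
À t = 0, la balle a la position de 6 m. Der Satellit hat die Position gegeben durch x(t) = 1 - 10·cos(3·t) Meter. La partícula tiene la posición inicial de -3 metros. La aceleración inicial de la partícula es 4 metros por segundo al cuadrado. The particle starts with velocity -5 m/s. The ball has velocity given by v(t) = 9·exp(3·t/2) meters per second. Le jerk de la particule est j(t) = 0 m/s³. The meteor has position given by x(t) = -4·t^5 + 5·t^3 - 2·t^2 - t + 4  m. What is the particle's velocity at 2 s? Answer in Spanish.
Necesitamos integrar nuestra ecuación de la sacudida j(t) = 0 2 veces. Tomando ∫j(t)dt y aplicando a(0) = 4, encontramos a(t) = 4. Tomando ∫a(t)dt y aplicando v(0) = -5, encontramos v(t) = 4·t - 5. Usando v(t) = 4·t - 5 y sustituyendo t = 2, encontramos v = 3.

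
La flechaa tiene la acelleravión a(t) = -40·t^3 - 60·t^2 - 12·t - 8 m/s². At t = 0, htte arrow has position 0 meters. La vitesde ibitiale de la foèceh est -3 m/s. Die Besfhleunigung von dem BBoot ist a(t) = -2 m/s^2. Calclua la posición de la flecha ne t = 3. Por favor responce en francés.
En partant de l'accélération a(t) = -40·t^3 - 60·t^2 - 12·t - 8, nous prenons 2 intégrales. En intégrant l'accélération et en utilisant la condition initiale v(0) = -3, nous obtenons v(t) = -10·t^4 - 20·t^3 - 6·t^2 - 8·t - 3. En intégrant la vitesse et en utilisant la condition initiale x(0) = 0, nous obtenons x(t) = -2·t^5 - 5·t^4 - 2·t^3 - 4·t^2 - 3·t. Nous avons la position x(t) = -2·t^5 - 5·t^4 - 2·t^3 - 4·t^2 - 3·t. En substituant t = 3: x(3) = -990.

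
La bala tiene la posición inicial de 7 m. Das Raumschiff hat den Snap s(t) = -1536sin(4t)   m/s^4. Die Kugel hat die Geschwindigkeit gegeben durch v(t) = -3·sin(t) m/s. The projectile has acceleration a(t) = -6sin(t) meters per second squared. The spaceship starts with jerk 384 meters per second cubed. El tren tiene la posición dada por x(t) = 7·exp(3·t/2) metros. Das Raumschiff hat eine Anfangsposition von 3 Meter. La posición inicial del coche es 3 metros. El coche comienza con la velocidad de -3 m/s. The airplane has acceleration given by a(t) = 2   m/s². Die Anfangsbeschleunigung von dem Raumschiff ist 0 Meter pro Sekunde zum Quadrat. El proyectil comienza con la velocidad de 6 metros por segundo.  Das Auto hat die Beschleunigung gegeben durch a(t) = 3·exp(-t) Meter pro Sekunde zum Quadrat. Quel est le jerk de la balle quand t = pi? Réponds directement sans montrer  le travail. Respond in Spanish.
j(pi) = 0.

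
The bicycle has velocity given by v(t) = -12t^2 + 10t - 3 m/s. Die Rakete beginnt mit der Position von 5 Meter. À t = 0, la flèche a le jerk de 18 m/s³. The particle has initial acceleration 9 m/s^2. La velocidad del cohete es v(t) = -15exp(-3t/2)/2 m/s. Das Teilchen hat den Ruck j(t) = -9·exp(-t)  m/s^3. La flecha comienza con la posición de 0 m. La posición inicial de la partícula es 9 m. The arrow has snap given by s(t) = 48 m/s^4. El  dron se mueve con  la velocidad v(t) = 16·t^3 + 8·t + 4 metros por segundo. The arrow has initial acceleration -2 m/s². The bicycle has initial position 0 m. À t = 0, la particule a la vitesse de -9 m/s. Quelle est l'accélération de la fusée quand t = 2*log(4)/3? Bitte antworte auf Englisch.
We must differentiate our velocity equation v(t) = -15·exp(-3·t/2)/2 1 time. Differentiating velocity, we get acceleration: a(t) = 45·exp(-3·t/2)/4. We have acceleration a(t) = 45·exp(-3·t/2)/4. Substituting t = 2*log(4)/3: a(2*log(4)/3) = 45/16.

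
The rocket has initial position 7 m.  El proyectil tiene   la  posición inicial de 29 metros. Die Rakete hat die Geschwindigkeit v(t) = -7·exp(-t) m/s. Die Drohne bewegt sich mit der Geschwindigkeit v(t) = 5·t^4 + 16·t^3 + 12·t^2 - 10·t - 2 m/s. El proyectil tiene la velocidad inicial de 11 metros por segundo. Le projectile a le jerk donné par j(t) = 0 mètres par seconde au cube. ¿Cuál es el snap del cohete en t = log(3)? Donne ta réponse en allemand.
Ausgehend von der Geschwindigkeit v(t) = -7·exp(-t), nehmen wir 3 Ableitungen. Die Ableitung von der Geschwindigkeit ergibt die Beschleunigung: a(t) = 7·exp(-t). Mit d/dt von a(t) finden wir j(t) = -7·exp(-t). Die Ableitung von dem Ruck ergibt den Snap: s(t) = 7·exp(-t). Wir haben den Snap s(t) = 7·exp(-t). Durch Einsetzen von t = log(3): s(log(3)) = 7/3.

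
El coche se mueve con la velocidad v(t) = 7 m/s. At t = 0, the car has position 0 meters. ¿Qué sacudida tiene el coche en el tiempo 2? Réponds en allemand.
Ausgehend von der Geschwindigkeit v(t) = 7, nehmen wir 2 Ableitungen. Durch Ableiten von der Geschwindigkeit erhalten wir die Beschleunigung: a(t) = 0. Durch Ableiten von der Beschleunigung erhalten wir den Ruck: j(t) = 0. Aus der Gleichung für den Ruck j(t) = 0, setzen wir t = 2 ein und erhalten j = 0.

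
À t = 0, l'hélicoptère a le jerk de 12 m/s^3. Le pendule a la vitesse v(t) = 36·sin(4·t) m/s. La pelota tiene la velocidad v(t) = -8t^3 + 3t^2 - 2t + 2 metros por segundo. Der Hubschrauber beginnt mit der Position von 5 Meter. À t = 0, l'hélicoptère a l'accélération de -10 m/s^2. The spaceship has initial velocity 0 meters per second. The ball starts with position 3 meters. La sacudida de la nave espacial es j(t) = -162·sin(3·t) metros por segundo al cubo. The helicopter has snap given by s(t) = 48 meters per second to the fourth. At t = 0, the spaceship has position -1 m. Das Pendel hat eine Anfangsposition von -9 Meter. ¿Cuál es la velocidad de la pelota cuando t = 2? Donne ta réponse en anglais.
We have velocity v(t) = -8·t^3 + 3·t^2 - 2·t + 2. Substituting t = 2: v(2) = -54.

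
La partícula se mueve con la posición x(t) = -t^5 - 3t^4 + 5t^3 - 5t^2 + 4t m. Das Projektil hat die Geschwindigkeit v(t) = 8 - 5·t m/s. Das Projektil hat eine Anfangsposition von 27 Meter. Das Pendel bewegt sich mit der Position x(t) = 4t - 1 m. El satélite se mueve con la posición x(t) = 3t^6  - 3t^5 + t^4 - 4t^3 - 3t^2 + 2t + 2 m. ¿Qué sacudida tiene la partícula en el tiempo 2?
Partiendo de la posición x(t) = -t^5 - 3·t^4 + 5·t^3 - 5·t^2 + 4·t, tomamos 3 derivadas. La derivada de la posición da la velocidad: v(t) = -5·t^4 - 12·t^3 + 15·t^2 - 10·t + 4. Derivando la velocidad, obtenemos la aceleración: a(t) = -20·t^3 - 36·t^2 + 30·t - 10. Derivando la aceleración, obtenemos la sacudida: j(t) = -60·t^2 - 72·t + 30. De la ecuación de la sacudida j(t) = -60·t^2 - 72·t + 30, sustituimos t = 2 para obtener j = -354.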